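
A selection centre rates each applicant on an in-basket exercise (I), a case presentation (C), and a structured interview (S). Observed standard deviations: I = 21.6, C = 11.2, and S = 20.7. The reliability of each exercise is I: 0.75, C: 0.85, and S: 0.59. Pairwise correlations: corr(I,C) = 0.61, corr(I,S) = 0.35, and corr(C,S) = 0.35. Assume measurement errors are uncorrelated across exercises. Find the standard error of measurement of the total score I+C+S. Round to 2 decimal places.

17.64

Var(total) = 1020.49 + 770.414 = 1790.9.
True-score variance = 709.353 + 770.414 = 1479.77, so reliability = 0.8263.
Error variance = 1790.9 − 1479.77 = 311.137; SEM = √311.137 = 17.64.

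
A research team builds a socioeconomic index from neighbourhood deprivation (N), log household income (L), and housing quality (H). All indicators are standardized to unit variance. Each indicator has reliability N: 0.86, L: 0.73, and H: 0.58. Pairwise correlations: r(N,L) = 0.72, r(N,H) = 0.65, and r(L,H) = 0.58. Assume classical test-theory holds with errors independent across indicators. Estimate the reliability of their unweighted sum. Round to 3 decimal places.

Var(N+L+H) = 3 + 2·[0.72 + 0.65 + 0.58] = 3 + 3.9 = 6.9.
With uncorrelated errors the cross-covariances are all true-score covariance, so they carry over unchanged; only the diagonal terms shrink to ρᵢσᵢ².
True-score variance = [0.86 + 0.73 + 0.58] + 3.9 = 2.17 + 3.9 = 6.07.
Reliability = 6.07 / 6.9 = 0.880.

0.880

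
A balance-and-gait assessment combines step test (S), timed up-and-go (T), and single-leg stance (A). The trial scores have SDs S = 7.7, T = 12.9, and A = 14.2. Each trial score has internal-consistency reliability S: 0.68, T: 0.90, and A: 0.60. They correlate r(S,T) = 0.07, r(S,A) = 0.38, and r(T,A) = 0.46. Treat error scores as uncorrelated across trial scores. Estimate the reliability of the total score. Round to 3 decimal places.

Var(S+T+A) = 7.7² + 12.9² + 14.2² + 2·[7.7·12.9·0.07 + 7.7·14.2·0.38 + 12.9·14.2·0.46] = 427.34 + 265.53 = 692.87.
Under uncorrelated errors the observed covariances equal the true-score covariances, so only the own-variance terms attenuate.
True-score variance = [7.7²·0.68 + 12.9²·0.90 + 14.2²·0.60] + 265.53 = 311.07 + 265.53 = 576.6.
Reliability = 576.6 / 692.87 = 0.832.

0.832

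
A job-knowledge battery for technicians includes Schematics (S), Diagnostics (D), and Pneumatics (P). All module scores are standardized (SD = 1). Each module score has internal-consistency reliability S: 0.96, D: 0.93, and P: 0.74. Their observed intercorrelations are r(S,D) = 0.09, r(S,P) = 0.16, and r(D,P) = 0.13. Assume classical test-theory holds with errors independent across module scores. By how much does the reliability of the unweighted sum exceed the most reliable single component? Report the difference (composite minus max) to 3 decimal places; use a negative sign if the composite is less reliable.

Var(sum) = 3 + 0.76 = 3.76; true-score variance = 2.63 + 0.76 = 3.39; composite reliability = 0.9016.
Max component reliability = 0.9600.
Difference = 0.9016 − 0.9600 = -0.058.

-0.058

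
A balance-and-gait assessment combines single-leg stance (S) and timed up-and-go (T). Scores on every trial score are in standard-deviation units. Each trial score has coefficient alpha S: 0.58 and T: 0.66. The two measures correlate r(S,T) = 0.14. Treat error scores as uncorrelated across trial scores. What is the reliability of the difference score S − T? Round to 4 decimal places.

0.5581

Var(S−T) = 1 + 1 − 2·0.14 = 2 − 0.28 = 1.72.
Because errors are independent across components, Cov(Tᵢ,Tⱼ) = Cov(Xᵢ,Xⱼ); the off-diagonal part of the true-score variance is the same as above.
True-score variance = [0.58 + 0.66] − 0.28 = 1.24 − 0.28 = 0.96.
Reliability = 0.96 / 1.72 = 0.5581.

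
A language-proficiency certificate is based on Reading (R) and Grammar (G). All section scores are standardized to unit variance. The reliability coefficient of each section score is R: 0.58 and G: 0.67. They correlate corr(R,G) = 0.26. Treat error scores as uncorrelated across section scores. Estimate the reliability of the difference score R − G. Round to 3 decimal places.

Var(R−G) = 1 + 1 − 2·0.26 = 2 − 0.52 = 1.48.
With uncorrelated errors the cross-covariances are all true-score covariance, so they carry over unchanged; only the diagonal terms shrink to ρᵢσᵢ².
True-score variance = [0.58 + 0.67] − 0.52 = 1.25 − 0.52 = 0.73.
Reliability = 0.73 / 1.48 = 0.493.

0.493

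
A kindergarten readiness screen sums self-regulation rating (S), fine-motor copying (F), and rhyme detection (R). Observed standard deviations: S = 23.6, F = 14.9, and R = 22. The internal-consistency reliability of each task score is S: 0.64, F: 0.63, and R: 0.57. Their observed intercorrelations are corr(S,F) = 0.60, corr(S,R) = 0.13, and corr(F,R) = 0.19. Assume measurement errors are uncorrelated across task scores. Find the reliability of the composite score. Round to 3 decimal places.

0.748

Var(S+F+R) = 23.6² + 14.9² + 22² + 2·[23.6·14.9·0.60 + 23.6·22·0.13 + 14.9·22·0.19] = 1262.97 + 681.524 = 1944.49.
Under uncorrelated errors the observed covariances equal the true-score covariances, so only the own-variance terms attenuate.
True-score variance = [23.6²·0.64 + 14.9²·0.63 + 22²·0.57] + 681.524 = 772.201 + 681.524 = 1453.72.
Reliability = 1453.72 / 1944.49 = 0.748.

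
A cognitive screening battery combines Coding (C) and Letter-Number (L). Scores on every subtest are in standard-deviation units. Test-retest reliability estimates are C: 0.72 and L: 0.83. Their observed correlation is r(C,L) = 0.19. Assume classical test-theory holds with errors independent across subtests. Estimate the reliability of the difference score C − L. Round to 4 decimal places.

0.7222

Var(C−L) = 1 + 1 − 2·0.19 = 2 − 0.38 = 1.62.
Because errors are independent across components, Cov(Tᵢ,Tⱼ) = Cov(Xᵢ,Xⱼ); the off-diagonal part of the true-score variance is the same as above.
True-score variance = [0.72 + 0.83] − 0.38 = 1.55 − 0.38 = 1.17.
Reliability = 1.17 / 1.62 = 0.7222.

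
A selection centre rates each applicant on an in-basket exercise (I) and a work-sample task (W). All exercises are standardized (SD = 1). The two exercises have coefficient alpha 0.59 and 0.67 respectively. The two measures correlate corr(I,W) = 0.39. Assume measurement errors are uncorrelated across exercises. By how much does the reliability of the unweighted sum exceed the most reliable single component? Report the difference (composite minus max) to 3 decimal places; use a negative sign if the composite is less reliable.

0.064

Var(sum) = 2 + 0.78 = 2.78; true-score variance = 1.26 + 0.78 = 2.04; composite reliability = 0.7338.
Max component reliability = 0.6700.
Difference = 0.7338 − 0.6700 = 0.064.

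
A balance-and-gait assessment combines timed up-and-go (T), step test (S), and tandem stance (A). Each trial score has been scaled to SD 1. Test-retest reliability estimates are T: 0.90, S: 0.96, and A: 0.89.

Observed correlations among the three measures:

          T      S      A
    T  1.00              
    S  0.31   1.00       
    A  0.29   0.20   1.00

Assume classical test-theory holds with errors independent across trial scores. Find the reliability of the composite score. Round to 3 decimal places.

0.946

Var(T+S+A) = 3 + 2·[0.31 + 0.29 + 0.20] = 3 + 1.6 = 4.6.
Under uncorrelated errors the observed covariances equal the true-score covariances, so only the own-variance terms attenuate.
True-score variance = [0.90 + 0.96 + 0.89] + 1.6 = 2.75 + 1.6 = 4.35.
Reliability = 4.35 / 4.6 = 0.946.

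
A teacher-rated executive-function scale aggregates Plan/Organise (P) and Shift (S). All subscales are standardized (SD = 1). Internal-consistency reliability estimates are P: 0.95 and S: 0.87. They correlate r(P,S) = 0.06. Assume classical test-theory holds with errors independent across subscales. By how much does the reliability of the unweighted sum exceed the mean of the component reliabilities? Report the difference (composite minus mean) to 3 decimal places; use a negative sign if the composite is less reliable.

Var(sum) = 2 + 0.12 = 2.12; true-score variance = 1.82 + 0.12 = 1.94; composite reliability = 0.9151.
Mean component reliability = 0.9100.
Difference = 0.9151 − 0.9100 = 0.005.

0.005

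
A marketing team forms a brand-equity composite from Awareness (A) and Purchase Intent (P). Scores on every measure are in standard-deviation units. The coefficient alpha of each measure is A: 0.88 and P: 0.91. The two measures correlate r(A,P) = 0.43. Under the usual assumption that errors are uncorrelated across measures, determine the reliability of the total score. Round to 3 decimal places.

0.927

Var(A+P) = 2 + 2·[0.43] = 2 + 0.86 = 2.86.
Because errors are independent across components, Cov(Tᵢ,Tⱼ) = Cov(Xᵢ,Xⱼ); the off-diagonal part of the true-score variance is the same as above.
True-score variance = [0.88 + 0.91] + 0.86 = 1.79 + 0.86 = 2.65.
Reliability = 2.65 / 2.86 = 0.927.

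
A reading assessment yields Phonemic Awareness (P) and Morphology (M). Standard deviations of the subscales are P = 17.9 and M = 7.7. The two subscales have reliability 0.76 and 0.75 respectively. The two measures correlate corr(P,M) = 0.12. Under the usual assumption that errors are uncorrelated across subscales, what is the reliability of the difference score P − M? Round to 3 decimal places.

Var(P−M) = 17.9² + 7.7² − 2·17.9·7.7·0.12 = 379.7 − 33.0792 = 346.621.
With uncorrelated errors the cross-covariances are all true-score covariance, so they carry over unchanged; only the diagonal terms shrink to ρᵢσᵢ².
True-score variance = [17.9²·0.76 + 7.7²·0.75] − 33.0792 = 287.979 − 33.0792 = 254.9.
Reliability = 254.9 / 346.621 = 0.735.

0.735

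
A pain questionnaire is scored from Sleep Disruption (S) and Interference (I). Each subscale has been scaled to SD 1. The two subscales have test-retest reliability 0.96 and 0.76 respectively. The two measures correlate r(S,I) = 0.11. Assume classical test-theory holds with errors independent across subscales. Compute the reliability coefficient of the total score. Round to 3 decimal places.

0.874

Var(S+I) = 2 + 2·[0.11] = 2 + 0.22 = 2.22.
With uncorrelated errors the cross-covariances are all true-score covariance, so they carry over unchanged; only the diagonal terms shrink to ρᵢσᵢ².
True-score variance = [0.96 + 0.76] + 0.22 = 1.72 + 0.22 = 1.94.
Reliability = 1.94 / 2.22 = 0.874.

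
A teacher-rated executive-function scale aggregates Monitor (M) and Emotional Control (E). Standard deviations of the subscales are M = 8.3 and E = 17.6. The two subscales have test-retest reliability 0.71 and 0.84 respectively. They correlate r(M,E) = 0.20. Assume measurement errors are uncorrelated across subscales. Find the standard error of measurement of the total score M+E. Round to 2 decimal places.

8.34

Var(total) = 378.65 + 58.432 = 437.082.
True-score variance = 309.11 + 58.432 = 367.542, so reliability = 0.8409.
Error variance = 437.082 − 367.542 = 69.5397; SEM = √69.5397 = 8.34.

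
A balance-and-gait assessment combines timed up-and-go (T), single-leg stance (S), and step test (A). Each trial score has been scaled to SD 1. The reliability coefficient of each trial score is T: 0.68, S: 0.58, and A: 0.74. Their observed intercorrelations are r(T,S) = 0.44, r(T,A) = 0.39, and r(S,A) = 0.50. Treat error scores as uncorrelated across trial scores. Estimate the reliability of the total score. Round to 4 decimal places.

0.8233

Var(T+S+A) = 3 + 2·[0.44 + 0.39 + 0.50] = 3 + 2.66 = 5.66.
Because errors are independent across components, Cov(Tᵢ,Tⱼ) = Cov(Xᵢ,Xⱼ); the off-diagonal part of the true-score variance is the same as above.
True-score variance = [0.68 + 0.58 + 0.74] + 2.66 = 2 + 2.66 = 4.66.
Reliability = 4.66 / 5.66 = 0.8233.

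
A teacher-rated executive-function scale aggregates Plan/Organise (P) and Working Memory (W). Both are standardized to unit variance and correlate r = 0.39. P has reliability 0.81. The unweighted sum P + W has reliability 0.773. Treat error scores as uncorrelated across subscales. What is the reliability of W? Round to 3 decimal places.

0.559

Var(P+W) = 2 + 2·0.39 = 2.780.
True-score variance = ρ_P + ρ_W + 2·0.39, so 0.773 = (0.81 + ρ_W + 0.78) / 2.780.
ρ_W = 0.773·2.780 − 0.81 − 0.78 = 0.559.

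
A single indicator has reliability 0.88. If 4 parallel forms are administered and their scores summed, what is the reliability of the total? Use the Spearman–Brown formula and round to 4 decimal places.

ρ_k = kρ / (1 + (k−1)ρ) = 4·0.88 / (1 + 3·0.88) = 3.520 / 3.640 = 0.9670.

0.9670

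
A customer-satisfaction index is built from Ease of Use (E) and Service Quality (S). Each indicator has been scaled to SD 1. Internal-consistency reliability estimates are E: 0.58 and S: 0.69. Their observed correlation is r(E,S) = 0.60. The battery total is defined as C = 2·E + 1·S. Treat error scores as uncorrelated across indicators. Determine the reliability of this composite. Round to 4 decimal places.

Var(C) = 2² + 1 + 2·[2·0.60] = 5 + 2.4 = 7.4.
With uncorrelated errors the cross-covariances are all true-score covariance, so they carry over unchanged; only the diagonal terms shrink to ρᵢσᵢ².
True-score variance = [2²·0.58 + 0.69] + 2.4 = 3.01 + 2.4 = 5.41.
Reliability = 5.41 / 7.4 = 0.7311.

0.7311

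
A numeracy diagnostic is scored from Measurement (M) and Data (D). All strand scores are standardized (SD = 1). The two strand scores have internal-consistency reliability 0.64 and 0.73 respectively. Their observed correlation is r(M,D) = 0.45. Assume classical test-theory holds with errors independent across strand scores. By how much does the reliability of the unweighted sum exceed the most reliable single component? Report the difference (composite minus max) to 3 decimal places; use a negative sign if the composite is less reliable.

Var(sum) = 2 + 0.9 = 2.9; true-score variance = 1.37 + 0.9 = 2.27; composite reliability = 0.7828.
Max component reliability = 0.7300.
Difference = 0.7828 − 0.7300 = 0.053.

0.053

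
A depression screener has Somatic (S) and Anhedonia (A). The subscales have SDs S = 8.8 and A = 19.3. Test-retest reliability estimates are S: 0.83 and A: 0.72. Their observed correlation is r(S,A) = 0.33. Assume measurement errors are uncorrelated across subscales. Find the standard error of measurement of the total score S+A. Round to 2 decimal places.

Var(total) = 449.93 + 112.094 = 562.024.
True-score variance = 332.468 + 112.094 = 444.562, so reliability = 0.7910.
Error variance = 562.024 − 444.562 = 117.462; SEM = √117.462 = 10.84.

10.84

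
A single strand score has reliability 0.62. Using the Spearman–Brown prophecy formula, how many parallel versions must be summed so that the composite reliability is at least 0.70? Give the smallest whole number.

2

k ≥ ρ*(1−ρ₁)/(ρ₁(1−ρ*)) = 0.70·0.38 / (0.62·0.30) = 1.430.
Smallest integer k = 2.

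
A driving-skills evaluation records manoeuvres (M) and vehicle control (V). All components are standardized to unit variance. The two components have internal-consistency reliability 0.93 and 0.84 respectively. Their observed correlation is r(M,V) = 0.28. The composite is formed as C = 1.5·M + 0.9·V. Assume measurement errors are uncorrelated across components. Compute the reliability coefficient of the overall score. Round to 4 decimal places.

0.9248

Var(C) = 1.5² + 0.9² + 2·[1.35·0.28] = 3.06 + 0.756 = 3.816.
With uncorrelated errors the cross-covariances are all true-score covariance, so they carry over unchanged; only the diagonal terms shrink to ρᵢσᵢ².
True-score variance = [1.5²·0.93 + 0.9²·0.84] + 0.756 = 2.7729 + 0.756 = 3.5289.
Reliability = 3.5289 / 3.816 = 0.9248.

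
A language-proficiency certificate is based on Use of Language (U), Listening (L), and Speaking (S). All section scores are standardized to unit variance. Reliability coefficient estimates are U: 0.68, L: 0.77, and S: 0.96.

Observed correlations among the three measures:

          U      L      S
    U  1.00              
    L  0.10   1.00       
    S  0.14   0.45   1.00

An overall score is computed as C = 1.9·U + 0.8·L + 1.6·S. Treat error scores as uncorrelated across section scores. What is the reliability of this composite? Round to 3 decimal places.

Var(C) = 1.9² + 0.8² + 1.6² + 2·[1.52·0.10 + 3.04·0.14 + 1.28·0.45] = 6.81 + 2.3072 = 9.1172.
Because errors are independent across components, Cov(Tᵢ,Tⱼ) = Cov(Xᵢ,Xⱼ); the off-diagonal part of the true-score variance is the same as above.
True-score variance = [1.9²·0.68 + 0.8²·0.77 + 1.6²·0.96] + 2.3072 = 5.4052 + 2.3072 = 7.7124.
Reliability = 7.7124 / 9.1172 = 0.846.

0.846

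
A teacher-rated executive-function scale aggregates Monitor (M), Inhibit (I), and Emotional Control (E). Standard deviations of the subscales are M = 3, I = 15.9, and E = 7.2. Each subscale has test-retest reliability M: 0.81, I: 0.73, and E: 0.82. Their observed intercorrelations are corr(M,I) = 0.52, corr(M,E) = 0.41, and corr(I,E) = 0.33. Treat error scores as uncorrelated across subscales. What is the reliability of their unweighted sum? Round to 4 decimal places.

Var(M+I+E) = 3² + 15.9² + 7.2² + 2·[3·15.9·0.52 + 3·7.2·0.41 + 15.9·7.2·0.33] = 313.65 + 142.877 = 456.527.
Because errors are independent across components, Cov(Tᵢ,Tⱼ) = Cov(Xᵢ,Xⱼ); the off-diagonal part of the true-score variance is the same as above.
True-score variance = [3²·0.81 + 15.9²·0.73 + 7.2²·0.82] + 142.877 = 234.35 + 142.877 = 377.227.
Reliability = 377.227 / 456.527 = 0.8263.

0.8263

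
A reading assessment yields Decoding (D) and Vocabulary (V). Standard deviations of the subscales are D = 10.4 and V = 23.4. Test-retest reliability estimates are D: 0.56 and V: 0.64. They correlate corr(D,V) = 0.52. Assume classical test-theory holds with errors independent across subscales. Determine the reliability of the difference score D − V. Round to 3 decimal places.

Var(D−V) = 10.4² + 23.4² − 2·10.4·23.4·0.52 = 655.72 − 253.094 = 402.626.
Because errors are independent across components, Cov(Tᵢ,Tⱼ) = Cov(Xᵢ,Xⱼ); the off-diagonal part of the true-score variance is the same as above.
True-score variance = [10.4²·0.56 + 23.4²·0.64] − 253.094 = 411.008 − 253.094 = 157.914.
Reliability = 157.914 / 402.626 = 0.392.

0.392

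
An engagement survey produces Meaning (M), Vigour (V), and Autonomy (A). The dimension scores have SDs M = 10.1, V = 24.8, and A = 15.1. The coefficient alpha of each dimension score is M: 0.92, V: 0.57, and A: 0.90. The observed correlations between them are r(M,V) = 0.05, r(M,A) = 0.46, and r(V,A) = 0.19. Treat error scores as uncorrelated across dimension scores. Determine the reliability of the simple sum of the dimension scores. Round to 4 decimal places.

0.7642

Var(M+V+A) = 10.1² + 24.8² + 15.1² + 2·[10.1·24.8·0.05 + 10.1·15.1·0.46 + 24.8·15.1·0.19] = 945.06 + 307.66 = 1252.72.
With uncorrelated errors the cross-covariances are all true-score covariance, so they carry over unchanged; only the diagonal terms shrink to ρᵢσᵢ².
True-score variance = [10.1²·0.92 + 24.8²·0.57 + 15.1²·0.90] + 307.66 = 649.631 + 307.66 = 957.291.
Reliability = 957.291 / 1252.72 = 0.7642.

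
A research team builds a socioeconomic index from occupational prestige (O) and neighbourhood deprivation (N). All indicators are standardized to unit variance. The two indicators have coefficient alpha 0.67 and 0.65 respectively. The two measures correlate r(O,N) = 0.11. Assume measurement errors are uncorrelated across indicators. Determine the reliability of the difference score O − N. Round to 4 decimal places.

0.6180

Var(O−N) = 1 + 1 − 2·0.11 = 2 − 0.22 = 1.78.
Under uncorrelated errors the observed covariances equal the true-score covariances, so only the own-variance terms attenuate.
True-score variance = [0.67 + 0.65] − 0.22 = 1.32 − 0.22 = 1.1.
Reliability = 1.1 / 1.78 = 0.6180.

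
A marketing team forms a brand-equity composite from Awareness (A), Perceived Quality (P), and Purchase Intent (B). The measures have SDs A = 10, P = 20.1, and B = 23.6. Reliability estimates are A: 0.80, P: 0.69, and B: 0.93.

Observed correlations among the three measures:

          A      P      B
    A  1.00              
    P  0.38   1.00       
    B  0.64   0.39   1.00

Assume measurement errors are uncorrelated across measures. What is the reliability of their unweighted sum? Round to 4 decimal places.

Var(A+P+B) = 10² + 20.1² + 23.6² + 2·[10·20.1·0.38 + 10·23.6·0.64 + 20.1·23.6·0.39] = 1060.97 + 824.841 = 1885.81.
Under uncorrelated errors the observed covariances equal the true-score covariances, so only the own-variance terms attenuate.
True-score variance = [10²·0.80 + 20.1²·0.69 + 23.6²·0.93] + 824.841 = 876.74 + 824.841 = 1701.58.
Reliability = 1701.58 / 1885.81 = 0.9023.

0.9023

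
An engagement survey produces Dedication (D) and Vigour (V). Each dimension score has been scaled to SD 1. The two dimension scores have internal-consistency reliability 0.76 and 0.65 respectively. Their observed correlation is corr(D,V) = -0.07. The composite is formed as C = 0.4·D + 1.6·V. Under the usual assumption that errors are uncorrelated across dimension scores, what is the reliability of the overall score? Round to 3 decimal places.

Var(C) = 0.4² + 1.6² + 2·[0.64·(-0.07)] = 2.72 − 0.0896 = 2.6304.
With uncorrelated errors the cross-covariances are all true-score covariance, so they carry over unchanged; only the diagonal terms shrink to ρᵢσᵢ².
True-score variance = [0.4²·0.76 + 1.6²·0.65] − 0.0896 = 1.7856 − 0.0896 = 1.696.
Reliability = 1.696 / 2.6304 = 0.645.

0.645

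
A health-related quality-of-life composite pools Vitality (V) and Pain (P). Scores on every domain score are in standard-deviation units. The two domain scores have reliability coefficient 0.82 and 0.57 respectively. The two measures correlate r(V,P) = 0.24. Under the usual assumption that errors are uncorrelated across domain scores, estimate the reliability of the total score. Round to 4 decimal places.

Var(V+P) = 2 + 2·[0.24] = 2 + 0.48 = 2.48.
Under uncorrelated errors the observed covariances equal the true-score covariances, so only the own-variance terms attenuate.
True-score variance = [0.82 + 0.57] + 0.48 = 1.39 + 0.48 = 1.87.
Reliability = 1.87 / 2.48 = 0.7540.

0.7540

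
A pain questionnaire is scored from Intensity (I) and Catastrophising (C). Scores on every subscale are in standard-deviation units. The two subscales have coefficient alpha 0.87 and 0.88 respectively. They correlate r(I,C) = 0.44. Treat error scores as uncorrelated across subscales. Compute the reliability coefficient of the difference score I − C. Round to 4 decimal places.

Var(I−C) = 1 + 1 − 2·0.44 = 2 − 0.88 = 1.12.
Because errors are independent across components, Cov(Tᵢ,Tⱼ) = Cov(Xᵢ,Xⱼ); the off-diagonal part of the true-score variance is the same as above.
True-score variance = [0.87 + 0.88] − 0.88 = 1.75 − 0.88 = 0.87.
Reliability = 0.87 / 1.12 = 0.7768.

0.7768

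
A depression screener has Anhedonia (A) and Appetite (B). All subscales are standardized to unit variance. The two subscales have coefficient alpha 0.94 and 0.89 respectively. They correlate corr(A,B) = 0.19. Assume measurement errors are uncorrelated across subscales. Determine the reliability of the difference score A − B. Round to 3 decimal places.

Var(A−B) = 1 + 1 − 2·0.19 = 2 − 0.38 = 1.62.
Under uncorrelated errors the observed covariances equal the true-score covariances, so only the own-variance terms attenuate.
True-score variance = [0.94 + 0.89] − 0.38 = 1.83 − 0.38 = 1.45.
Reliability = 1.45 / 1.62 = 0.895.

0.895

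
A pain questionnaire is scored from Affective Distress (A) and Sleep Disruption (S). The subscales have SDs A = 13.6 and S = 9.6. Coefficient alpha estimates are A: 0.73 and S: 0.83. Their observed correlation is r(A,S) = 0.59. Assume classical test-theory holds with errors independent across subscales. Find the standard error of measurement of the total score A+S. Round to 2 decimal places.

8.10

Var(total) = 277.12 + 154.061 = 431.181.
True-score variance = 211.514 + 154.061 = 365.574, so reliability = 0.8478.
Error variance = 431.181 − 365.574 = 65.6064; SEM = √65.6064 = 8.10.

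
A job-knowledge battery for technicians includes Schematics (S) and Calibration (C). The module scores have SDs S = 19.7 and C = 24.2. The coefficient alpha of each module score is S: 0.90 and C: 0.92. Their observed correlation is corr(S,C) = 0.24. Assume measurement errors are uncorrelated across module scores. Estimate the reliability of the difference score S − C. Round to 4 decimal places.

0.8850

Var(S−C) = 19.7² + 24.2² − 2·19.7·24.2·0.24 = 973.73 − 228.835 = 744.895.
Because errors are independent across components, Cov(Tᵢ,Tⱼ) = Cov(Xᵢ,Xⱼ); the off-diagonal part of the true-score variance is the same as above.
True-score variance = [19.7²·0.90 + 24.2²·0.92] − 228.835 = 888.07 − 228.835 = 659.235.
Reliability = 659.235 / 744.895 = 0.8850.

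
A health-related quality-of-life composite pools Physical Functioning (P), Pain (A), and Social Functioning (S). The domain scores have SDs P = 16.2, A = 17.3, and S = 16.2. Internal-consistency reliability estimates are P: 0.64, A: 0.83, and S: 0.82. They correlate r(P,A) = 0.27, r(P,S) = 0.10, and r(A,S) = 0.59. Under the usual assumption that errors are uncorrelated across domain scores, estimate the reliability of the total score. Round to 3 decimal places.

Var(P+A+S) = 16.2² + 17.3² + 16.2² + 2·[16.2·17.3·0.27 + 16.2·16.2·0.10 + 17.3·16.2·0.59] = 824.17 + 534.535 = 1358.71.
Under uncorrelated errors the observed covariances equal the true-score covariances, so only the own-variance terms attenuate.
True-score variance = [16.2²·0.64 + 17.3²·0.83 + 16.2²·0.82] + 534.535 = 631.573 + 534.535 = 1166.11.
Reliability = 1166.11 / 1358.71 = 0.858.

0.858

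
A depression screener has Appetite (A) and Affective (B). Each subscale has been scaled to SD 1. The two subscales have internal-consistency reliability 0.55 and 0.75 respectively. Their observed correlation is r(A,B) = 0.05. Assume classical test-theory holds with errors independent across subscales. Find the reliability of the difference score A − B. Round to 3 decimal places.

Var(A−B) = 1 + 1 − 2·0.05 = 2 − 0.1 = 1.9.
Under uncorrelated errors the observed covariances equal the true-score covariances, so only the own-variance terms attenuate.
True-score variance = [0.55 + 0.75] − 0.1 = 1.3 − 0.1 = 1.2.
Reliability = 1.2 / 1.9 = 0.632.

0.632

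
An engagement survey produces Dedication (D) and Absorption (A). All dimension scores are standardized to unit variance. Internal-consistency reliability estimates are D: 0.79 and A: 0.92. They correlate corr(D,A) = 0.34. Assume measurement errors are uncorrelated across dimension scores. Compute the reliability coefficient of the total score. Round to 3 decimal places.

Var(D+A) = 2 + 2·[0.34] = 2 + 0.68 = 2.68.
With uncorrelated errors the cross-covariances are all true-score covariance, so they carry over unchanged; only the diagonal terms shrink to ρᵢσᵢ².
True-score variance = [0.79 + 0.92] + 0.68 = 1.71 + 0.68 = 2.39.
Reliability = 2.39 / 2.68 = 0.892.

0.892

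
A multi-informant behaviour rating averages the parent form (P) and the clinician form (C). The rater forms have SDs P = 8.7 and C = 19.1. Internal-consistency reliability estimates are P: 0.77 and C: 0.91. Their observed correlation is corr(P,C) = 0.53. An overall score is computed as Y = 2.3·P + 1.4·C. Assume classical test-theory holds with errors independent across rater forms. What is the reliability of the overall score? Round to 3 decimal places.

0.907

Var(Y) = 2.3²·8.7² + 1.4²·19.1² + 2·[3.22·8.7·19.1·0.53] = 1115.43 + 567.171 = 1682.6.
Under uncorrelated errors the observed covariances equal the true-score covariances, so only the own-variance terms attenuate.
True-score variance = [2.3²·8.7²·0.77 + 1.4²·19.1²·0.91] + 567.171 = 958.983 + 567.171 = 1526.15.
Reliability = 1526.15 / 1682.6 = 0.907.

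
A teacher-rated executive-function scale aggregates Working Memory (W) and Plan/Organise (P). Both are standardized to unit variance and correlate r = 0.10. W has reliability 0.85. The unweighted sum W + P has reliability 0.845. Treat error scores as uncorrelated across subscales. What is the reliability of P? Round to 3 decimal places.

0.809

Var(W+P) = 2 + 2·0.10 = 2.200.
True-score variance = ρ_W + ρ_P + 2·0.10, so 0.845 = (0.85 + ρ_P + 0.20) / 2.200.
ρ_P = 0.845·2.200 − 0.85 − 0.20 = 0.809.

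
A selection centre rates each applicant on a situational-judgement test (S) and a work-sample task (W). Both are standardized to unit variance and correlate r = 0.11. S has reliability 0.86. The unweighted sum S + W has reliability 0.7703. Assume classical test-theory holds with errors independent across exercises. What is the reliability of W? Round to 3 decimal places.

0.630

Var(S+W) = 2 + 2·0.11 = 2.220.
True-score variance = ρ_S + ρ_W + 2·0.11, so 0.7703 = (0.86 + ρ_W + 0.22) / 2.220.
ρ_W = 0.7703·2.220 − 0.86 − 0.22 = 0.630.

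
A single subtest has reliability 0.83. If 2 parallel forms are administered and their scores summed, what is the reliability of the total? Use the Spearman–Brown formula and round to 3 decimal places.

0.907

ρ_k = kρ / (1 + (k−1)ρ) = 2·0.83 / (1 + 1·0.83) = 1.660 / 1.830 = 0.907.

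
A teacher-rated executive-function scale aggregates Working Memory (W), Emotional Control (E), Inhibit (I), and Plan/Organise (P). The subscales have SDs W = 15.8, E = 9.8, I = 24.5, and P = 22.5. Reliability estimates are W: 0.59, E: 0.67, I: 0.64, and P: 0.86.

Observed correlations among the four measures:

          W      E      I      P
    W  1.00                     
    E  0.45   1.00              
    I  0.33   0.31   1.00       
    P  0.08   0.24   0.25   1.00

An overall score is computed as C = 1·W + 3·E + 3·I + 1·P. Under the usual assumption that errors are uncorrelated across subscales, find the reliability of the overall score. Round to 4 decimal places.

0.7764

Var(C) = 15.8² + 3²·9.8² + 3²·24.5² + 22.5² + 2·[3·15.8·9.8·0.45 + 3·15.8·24.5·0.33 + 15.8·22.5·0.08 + 9·9.8·24.5·0.31 + 3·9.8·22.5·0.24 + 3·24.5·22.5·0.25] = 7022.5 + 3725.56 = 10748.1.
Because errors are independent across components, Cov(Tᵢ,Tⱼ) = Cov(Xᵢ,Xⱼ); the off-diagonal part of the true-score variance is the same as above.
True-score variance = [15.8²·0.59 + 3²·9.8²·0.67 + 3²·24.5²·0.64 + 22.5²·0.86] + 3725.56 = 4619.22 + 3725.56 = 8344.78.
Reliability = 8344.78 / 10748.1 = 0.7764.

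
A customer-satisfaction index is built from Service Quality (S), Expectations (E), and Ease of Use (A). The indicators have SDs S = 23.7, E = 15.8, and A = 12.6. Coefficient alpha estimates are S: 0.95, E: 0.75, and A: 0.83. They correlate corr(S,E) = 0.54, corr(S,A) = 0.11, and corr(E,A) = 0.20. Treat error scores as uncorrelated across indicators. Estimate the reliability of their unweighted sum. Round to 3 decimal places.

Var(S+E+A) = 23.7² + 15.8² + 12.6² + 2·[23.7·15.8·0.54 + 23.7·12.6·0.11 + 15.8·12.6·0.20] = 970.09 + 549.745 = 1519.84.
Under uncorrelated errors the observed covariances equal the true-score covariances, so only the own-variance terms attenuate.
True-score variance = [23.7²·0.95 + 15.8²·0.75 + 12.6²·0.83] + 549.745 = 852.606 + 549.745 = 1402.35.
Reliability = 1402.35 / 1519.84 = 0.923.

0.923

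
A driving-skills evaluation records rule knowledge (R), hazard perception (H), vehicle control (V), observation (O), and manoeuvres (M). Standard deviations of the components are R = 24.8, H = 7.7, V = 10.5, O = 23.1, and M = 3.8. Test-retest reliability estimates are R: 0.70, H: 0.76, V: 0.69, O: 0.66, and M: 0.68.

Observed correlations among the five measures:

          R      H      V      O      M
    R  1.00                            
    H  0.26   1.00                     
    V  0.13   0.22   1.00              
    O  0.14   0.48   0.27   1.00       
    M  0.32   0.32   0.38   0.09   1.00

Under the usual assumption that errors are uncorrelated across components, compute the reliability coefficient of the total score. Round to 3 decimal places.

Var(R+H+V+O+M) = 24.8² + 7.7² + 10.5² + 23.1² + 3.8² + 2·[24.8·7.7·0.26 + 24.8·10.5·0.13 + 24.8·23.1·0.14 + 24.8·3.8·0.32 + 7.7·10.5·0.22 + 7.7·23.1·0.48 + 7.7·3.8·0.32 + 10.5·23.1·0.27 + 10.5·3.8·0.38 + 23.1·3.8·0.09] = 1332.63 + 789.88 = 2122.51.
Because errors are independent across components, Cov(Tᵢ,Tⱼ) = Cov(Xᵢ,Xⱼ); the off-diagonal part of the true-score variance is the same as above.
True-score variance = [24.8²·0.70 + 7.7²·0.76 + 10.5²·0.69 + 23.1²·0.66 + 3.8²·0.68] + 789.88 = 913.663 + 789.88 = 1703.54.
Reliability = 1703.54 / 2122.51 = 0.803.

0.803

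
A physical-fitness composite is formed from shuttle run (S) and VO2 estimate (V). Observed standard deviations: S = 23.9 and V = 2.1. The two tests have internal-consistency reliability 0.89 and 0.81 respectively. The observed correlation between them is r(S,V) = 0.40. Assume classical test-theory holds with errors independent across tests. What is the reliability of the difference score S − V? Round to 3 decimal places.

Var(S−V) = 23.9² + 2.1² − 2·23.9·2.1·0.40 = 575.62 − 40.152 = 535.468.
Because errors are independent across components, Cov(Tᵢ,Tⱼ) = Cov(Xᵢ,Xⱼ); the off-diagonal part of the true-score variance is the same as above.
True-score variance = [23.9²·0.89 + 2.1²·0.81] − 40.152 = 511.949 − 40.152 = 471.797.
Reliability = 471.797 / 535.468 = 0.881.

0.881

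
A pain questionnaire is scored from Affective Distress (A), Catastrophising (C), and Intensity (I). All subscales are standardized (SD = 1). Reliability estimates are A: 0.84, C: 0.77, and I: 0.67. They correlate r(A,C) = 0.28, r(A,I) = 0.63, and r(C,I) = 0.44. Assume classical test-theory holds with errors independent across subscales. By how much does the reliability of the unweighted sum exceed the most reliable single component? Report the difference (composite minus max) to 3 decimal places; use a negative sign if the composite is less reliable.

Var(sum) = 3 + 2.7 = 5.7; true-score variance = 2.28 + 2.7 = 4.98; composite reliability = 0.8737.
Max component reliability = 0.8400.
Difference = 0.8737 − 0.8400 = 0.034.

0.034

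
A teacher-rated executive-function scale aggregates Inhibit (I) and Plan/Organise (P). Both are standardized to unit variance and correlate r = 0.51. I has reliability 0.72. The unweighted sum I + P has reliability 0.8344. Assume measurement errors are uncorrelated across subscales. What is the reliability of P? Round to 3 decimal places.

0.780

Var(I+P) = 2 + 2·0.51 = 3.020.
True-score variance = ρ_I + ρ_P + 2·0.51, so 0.8344 = (0.72 + ρ_P + 1.02) / 3.020.
ρ_P = 0.8344·3.020 − 0.72 − 1.02 = 0.780.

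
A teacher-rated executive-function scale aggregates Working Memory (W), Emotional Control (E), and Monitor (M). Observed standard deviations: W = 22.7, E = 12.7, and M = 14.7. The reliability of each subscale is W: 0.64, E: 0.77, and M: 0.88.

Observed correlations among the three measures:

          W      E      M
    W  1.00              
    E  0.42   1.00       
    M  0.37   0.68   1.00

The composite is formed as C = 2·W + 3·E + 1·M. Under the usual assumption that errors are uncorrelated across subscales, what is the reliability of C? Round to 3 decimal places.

0.829

Var(C) = 2²·22.7² + 3²·12.7² + 14.7² + 2·[6·22.7·12.7·0.42 + 2·22.7·14.7·0.37 + 3·12.7·14.7·0.68] = 3728.86 + 2708.54 = 6437.4.
Because errors are independent across components, Cov(Tᵢ,Tⱼ) = Cov(Xᵢ,Xⱼ); the off-diagonal part of the true-score variance is the same as above.
True-score variance = [2²·22.7²·0.64 + 3²·12.7²·0.77 + 14.7²·0.88] + 2708.54 = 2627.04 + 2708.54 = 5335.58.
Reliability = 5335.58 / 6437.4 = 0.829.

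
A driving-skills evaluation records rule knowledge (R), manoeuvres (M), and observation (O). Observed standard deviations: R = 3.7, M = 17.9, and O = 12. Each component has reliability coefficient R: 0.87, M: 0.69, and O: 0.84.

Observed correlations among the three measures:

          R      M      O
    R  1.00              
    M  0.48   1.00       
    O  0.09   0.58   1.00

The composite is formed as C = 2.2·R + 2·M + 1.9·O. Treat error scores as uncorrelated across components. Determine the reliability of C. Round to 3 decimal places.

0.844

Var(C) = 2.2²·3.7² + 2²·17.9² + 1.9²·12² + 2·[4.4·3.7·17.9·0.48 + 4.18·3.7·12·0.09 + 3.8·17.9·12·0.58] = 1867.74 + 1260 = 3127.74.
Because errors are independent across components, Cov(Tᵢ,Tⱼ) = Cov(Xᵢ,Xⱼ); the off-diagonal part of the true-score variance is the same as above.
True-score variance = [2.2²·3.7²·0.87 + 2²·17.9²·0.69 + 1.9²·12²·0.84] + 1260 = 1378.64 + 1260 = 2638.64.
Reliability = 2638.64 / 3127.74 = 0.844.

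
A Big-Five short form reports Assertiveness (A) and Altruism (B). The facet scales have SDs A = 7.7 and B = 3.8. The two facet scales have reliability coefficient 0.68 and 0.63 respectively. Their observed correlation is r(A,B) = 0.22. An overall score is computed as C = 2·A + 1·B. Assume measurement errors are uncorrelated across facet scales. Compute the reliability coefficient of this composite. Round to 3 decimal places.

0.707

Var(C) = 2²·7.7² + 3.8² + 2·[2·7.7·3.8·0.22] = 251.6 + 25.7488 = 277.349.
With uncorrelated errors the cross-covariances are all true-score covariance, so they carry over unchanged; only the diagonal terms shrink to ρᵢσᵢ².
True-score variance = [2²·7.7²·0.68 + 3.8²·0.63] + 25.7488 = 170.366 + 25.7488 = 196.115.
Reliability = 196.115 / 277.349 = 0.707.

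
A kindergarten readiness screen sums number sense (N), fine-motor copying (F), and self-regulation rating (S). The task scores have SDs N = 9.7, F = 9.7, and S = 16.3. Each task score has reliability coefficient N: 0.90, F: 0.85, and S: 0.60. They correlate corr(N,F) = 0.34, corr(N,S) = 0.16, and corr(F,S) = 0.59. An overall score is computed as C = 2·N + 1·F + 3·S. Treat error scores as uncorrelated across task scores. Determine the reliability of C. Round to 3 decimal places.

0.738

Var(C) = 2²·9.7² + 9.7² + 3²·16.3² + 2·[2·9.7·9.7·0.34 + 6·9.7·16.3·0.16 + 3·9.7·16.3·0.59] = 2861.66 + 991.243 = 3852.9.
Because errors are independent across components, Cov(Tᵢ,Tⱼ) = Cov(Xᵢ,Xⱼ); the off-diagonal part of the true-score variance is the same as above.
True-score variance = [2²·9.7²·0.90 + 9.7²·0.85 + 3²·16.3²·0.60] + 991.243 = 1853.43 + 991.243 = 2844.67.
Reliability = 2844.67 / 3852.9 = 0.738.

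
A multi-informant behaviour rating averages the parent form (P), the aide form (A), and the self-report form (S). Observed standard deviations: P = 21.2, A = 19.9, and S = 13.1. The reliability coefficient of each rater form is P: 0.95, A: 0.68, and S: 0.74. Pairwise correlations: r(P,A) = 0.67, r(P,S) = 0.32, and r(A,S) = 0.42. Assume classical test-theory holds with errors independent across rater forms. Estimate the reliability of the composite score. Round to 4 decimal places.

0.9021

Var(P+A+S) = 21.2² + 19.9² + 13.1² + 2·[21.2·19.9·0.67 + 21.2·13.1·0.32 + 19.9·13.1·0.42] = 1017.06 + 962.04 = 1979.1.
Because errors are independent across components, Cov(Tᵢ,Tⱼ) = Cov(Xᵢ,Xⱼ); the off-diagonal part of the true-score variance is the same as above.
True-score variance = [21.2²·0.95 + 19.9²·0.68 + 13.1²·0.74] + 962.04 = 823.246 + 962.04 = 1785.29.
Reliability = 1785.29 / 1979.1 = 0.9021.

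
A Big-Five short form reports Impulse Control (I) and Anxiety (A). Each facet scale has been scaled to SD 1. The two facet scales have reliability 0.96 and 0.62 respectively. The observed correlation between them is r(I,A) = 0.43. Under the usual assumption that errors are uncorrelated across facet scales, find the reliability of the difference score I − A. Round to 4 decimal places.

0.6316

Var(I−A) = 1 + 1 − 2·0.43 = 2 − 0.86 = 1.14.
With uncorrelated errors the cross-covariances are all true-score covariance, so they carry over unchanged; only the diagonal terms shrink to ρᵢσᵢ².
True-score variance = [0.96 + 0.62] − 0.86 = 1.58 − 0.86 = 0.72.
Reliability = 0.72 / 1.14 = 0.6316.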